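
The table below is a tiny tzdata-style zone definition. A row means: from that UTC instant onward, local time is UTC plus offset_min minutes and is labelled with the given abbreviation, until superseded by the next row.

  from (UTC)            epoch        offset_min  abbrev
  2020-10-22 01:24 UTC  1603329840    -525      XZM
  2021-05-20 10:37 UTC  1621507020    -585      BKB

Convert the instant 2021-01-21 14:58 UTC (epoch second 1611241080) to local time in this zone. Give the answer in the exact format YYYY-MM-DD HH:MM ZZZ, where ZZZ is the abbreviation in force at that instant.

Query: 2021-01-21 14:58 UTC
Rule 1/2 (XZM, -08:45): 2020-10-22 01:24 UTC ≤ query < 2021-05-20 10:37 UTC
14·60 + 58 - 525 = 373 min
373 = 0·1440 + 373; 373 = 6·60 + 13 → 06:13, same day
→ 2021-01-21 06:13 XZM

2021-01-21 06:13 XZM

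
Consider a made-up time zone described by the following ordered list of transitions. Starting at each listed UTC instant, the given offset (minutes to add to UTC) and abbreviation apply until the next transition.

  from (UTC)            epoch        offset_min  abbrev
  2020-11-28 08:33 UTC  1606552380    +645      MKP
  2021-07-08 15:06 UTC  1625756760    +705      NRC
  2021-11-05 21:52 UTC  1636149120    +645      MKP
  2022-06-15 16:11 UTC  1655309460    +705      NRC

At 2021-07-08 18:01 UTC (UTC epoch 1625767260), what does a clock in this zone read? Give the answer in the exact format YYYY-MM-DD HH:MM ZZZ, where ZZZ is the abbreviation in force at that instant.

2021-07-09 05:46 NRC

Query: 2021-07-08 18:01 UTC
Rule 2/4 (NRC, +11:45): 2021-07-08 15:06 UTC ≤ query < 2021-11-05 21:52 UTC
18·60 + 1 + 705 = 1786 min
1786 = 1·1440 + 346; 346 = 5·60 + 46 → 05:46, 2021-07-08 + 1 day = 2021-07-09
→ 2021-07-09 05:46 NRC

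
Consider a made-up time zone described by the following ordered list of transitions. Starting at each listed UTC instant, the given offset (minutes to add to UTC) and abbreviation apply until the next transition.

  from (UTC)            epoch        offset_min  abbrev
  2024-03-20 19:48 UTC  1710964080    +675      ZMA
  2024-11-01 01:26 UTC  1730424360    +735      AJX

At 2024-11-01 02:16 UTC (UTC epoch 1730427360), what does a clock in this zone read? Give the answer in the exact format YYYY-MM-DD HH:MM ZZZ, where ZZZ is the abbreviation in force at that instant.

Query: 2024-11-01 02:16 UTC
Rule 2/2 (AJX, +12:15): 2024-11-01 01:26 UTC ≤ query < +∞
2·60 + 16 + 735 = 871 min
871 = 0·1440 + 871; 871 = 14·60 + 31 → 14:31, same day
→ 2024-11-01 14:31 AJX

2024-11-01 14:31 AJX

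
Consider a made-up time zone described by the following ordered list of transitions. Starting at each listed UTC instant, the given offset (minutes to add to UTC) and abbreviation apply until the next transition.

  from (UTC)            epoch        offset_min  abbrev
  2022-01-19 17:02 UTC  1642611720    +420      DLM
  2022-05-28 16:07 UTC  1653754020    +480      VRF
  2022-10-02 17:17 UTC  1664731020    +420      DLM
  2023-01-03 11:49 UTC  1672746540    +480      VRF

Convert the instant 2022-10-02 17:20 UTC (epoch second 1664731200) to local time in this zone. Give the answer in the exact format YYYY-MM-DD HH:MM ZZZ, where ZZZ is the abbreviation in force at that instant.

Query: 2022-10-02 17:20 UTC
Rule 3/4 (DLM, +07:00): 2022-10-02 17:17 UTC ≤ query < 2023-01-03 11:49 UTC
17·60 + 20 + 420 = 1460 min
1460 = 1·1440 + 20; 20 = 0·60 + 20 → 00:20, 2022-10-02 + 1 day = 2022-10-03
→ 2022-10-03 00:20 DLM

2022-10-03 00:20 DLM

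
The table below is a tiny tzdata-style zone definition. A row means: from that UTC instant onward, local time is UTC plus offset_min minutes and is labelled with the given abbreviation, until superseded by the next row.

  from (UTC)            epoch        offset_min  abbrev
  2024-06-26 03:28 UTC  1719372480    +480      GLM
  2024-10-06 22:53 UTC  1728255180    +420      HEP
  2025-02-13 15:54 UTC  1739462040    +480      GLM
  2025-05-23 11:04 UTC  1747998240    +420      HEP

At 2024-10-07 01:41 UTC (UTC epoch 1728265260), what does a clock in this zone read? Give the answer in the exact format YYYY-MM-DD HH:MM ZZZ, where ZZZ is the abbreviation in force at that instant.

Query: 2024-10-07 01:41 UTC
Rule 2/4 (HEP, +07:00): 2024-10-06 22:53 UTC ≤ query < 2025-02-13 15:54 UTC
1·60 + 41 + 420 = 521 min
521 = 0·1440 + 521; 521 = 8·60 + 41 → 08:41, same day
→ 2024-10-07 08:41 HEP

2024-10-07 08:41 HEP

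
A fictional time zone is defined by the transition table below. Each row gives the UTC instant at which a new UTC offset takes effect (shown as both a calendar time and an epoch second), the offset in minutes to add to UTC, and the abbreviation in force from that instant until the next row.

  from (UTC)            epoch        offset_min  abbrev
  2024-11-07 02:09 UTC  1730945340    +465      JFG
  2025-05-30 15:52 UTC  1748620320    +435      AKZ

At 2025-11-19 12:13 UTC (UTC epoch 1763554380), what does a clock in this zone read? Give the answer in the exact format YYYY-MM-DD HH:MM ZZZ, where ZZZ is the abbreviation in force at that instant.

Query: 2025-11-19 12:13 UTC
Rule 2/2 (AKZ, +07:15): 2025-05-30 15:52 UTC ≤ query < +∞
12·60 + 13 + 435 = 1168 min
1168 = 0·1440 + 1168; 1168 = 19·60 + 28 → 19:28, same day
→ 2025-11-19 19:28 AKZ

2025-11-19 19:28 AKZ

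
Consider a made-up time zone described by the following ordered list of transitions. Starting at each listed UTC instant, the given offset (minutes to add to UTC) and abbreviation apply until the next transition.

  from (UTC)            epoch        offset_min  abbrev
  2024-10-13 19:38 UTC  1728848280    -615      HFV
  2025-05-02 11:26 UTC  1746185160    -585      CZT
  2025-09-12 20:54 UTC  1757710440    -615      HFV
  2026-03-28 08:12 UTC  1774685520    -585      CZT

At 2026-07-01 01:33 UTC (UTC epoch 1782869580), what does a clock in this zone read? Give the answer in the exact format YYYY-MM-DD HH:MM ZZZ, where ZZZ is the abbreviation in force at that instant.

Query: 2026-07-01 01:33 UTC
Rule 4/4 (CZT, -09:45): 2026-03-28 08:12 UTC ≤ query < +∞
1·60 + 33 - 585 = -492 min
-492 = -1·1440 + 948; 948 = 15·60 + 48 → 15:48, 2026-07-01 - 1 day = 2026-06-30
→ 2026-06-30 15:48 CZT

2026-06-30 15:48 CZT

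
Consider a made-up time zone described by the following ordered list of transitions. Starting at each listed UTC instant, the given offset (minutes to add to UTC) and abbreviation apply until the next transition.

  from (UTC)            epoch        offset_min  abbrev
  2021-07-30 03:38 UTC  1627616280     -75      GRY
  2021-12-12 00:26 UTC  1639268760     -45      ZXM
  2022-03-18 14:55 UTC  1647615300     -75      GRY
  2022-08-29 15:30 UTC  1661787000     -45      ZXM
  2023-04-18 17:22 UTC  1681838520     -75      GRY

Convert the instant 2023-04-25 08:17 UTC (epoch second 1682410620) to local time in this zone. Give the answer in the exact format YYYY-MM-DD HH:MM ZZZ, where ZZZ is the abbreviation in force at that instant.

2023-04-25 07:02 GRY

Query: 2023-04-25 08:17 UTC
Rule 5/5 (GRY, -01:15): 2023-04-18 17:22 UTC ≤ query < +∞
8·60 + 17 - 75 = 422 min
422 = 0·1440 + 422; 422 = 7·60 + 2 → 07:02, same day
→ 2023-04-25 07:02 GRY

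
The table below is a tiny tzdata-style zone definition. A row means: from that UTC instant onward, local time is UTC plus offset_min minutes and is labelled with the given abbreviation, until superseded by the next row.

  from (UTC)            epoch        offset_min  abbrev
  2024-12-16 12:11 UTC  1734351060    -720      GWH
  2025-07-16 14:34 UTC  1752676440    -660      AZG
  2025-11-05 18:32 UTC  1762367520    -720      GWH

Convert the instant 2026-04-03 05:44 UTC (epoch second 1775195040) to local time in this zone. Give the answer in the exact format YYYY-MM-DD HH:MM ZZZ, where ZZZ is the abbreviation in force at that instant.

2026-04-02 17:44 GWH

Query: 2026-04-03 05:44 UTC
Rule 3/3 (GWH, -12:00): 2025-11-05 18:32 UTC ≤ query < +∞
5·60 + 44 - 720 = -376 min
-376 = -1·1440 + 1064; 1064 = 17·60 + 44 → 17:44, 2026-04-03 - 1 day = 2026-04-02
→ 2026-04-02 17:44 GWH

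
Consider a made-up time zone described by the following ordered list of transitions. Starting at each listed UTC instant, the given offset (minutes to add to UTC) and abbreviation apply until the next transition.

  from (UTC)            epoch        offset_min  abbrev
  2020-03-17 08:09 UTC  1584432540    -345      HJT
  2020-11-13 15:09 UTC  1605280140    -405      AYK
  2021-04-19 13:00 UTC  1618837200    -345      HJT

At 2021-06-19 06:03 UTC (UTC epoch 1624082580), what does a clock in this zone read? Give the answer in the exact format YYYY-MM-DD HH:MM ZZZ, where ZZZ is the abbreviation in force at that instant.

Query: 2021-06-19 06:03 UTC
Rule 3/3 (HJT, -05:45): 2021-04-19 13:00 UTC ≤ query < +∞
6·60 + 3 - 345 = 18 min
18 = 0·1440 + 18; 18 = 0·60 + 18 → 00:18, same day
→ 2021-06-19 00:18 HJT

2021-06-19 00:18 HJT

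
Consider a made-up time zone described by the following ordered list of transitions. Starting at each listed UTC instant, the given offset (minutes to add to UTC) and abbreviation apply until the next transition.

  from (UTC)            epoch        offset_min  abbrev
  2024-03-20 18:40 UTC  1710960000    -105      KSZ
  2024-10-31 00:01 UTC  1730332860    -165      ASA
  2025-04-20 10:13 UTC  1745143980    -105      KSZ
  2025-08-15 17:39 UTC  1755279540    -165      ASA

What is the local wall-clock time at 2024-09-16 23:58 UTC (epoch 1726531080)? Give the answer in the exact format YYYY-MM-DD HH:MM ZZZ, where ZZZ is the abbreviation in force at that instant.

Query: 2024-09-16 23:58 UTC
Rule 1/4 (KSZ, -01:45): 2024-03-20 18:40 UTC ≤ query < 2024-10-31 00:01 UTC
23·60 + 58 - 105 = 1333 min
1333 = 0·1440 + 1333; 1333 = 22·60 + 13 → 22:13, same day
→ 2024-09-16 22:13 KSZ

2024-09-16 22:13 KSZ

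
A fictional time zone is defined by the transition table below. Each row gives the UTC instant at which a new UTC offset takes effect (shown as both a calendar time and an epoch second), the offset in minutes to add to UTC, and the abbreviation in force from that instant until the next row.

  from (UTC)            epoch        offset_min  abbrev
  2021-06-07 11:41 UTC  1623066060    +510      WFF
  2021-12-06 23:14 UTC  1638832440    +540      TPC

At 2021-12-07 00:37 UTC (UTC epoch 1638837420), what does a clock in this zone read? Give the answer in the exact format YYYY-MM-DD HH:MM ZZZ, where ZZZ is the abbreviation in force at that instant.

Query: 2021-12-07 00:37 UTC
Rule 2/2 (TPC, +09:00): 2021-12-06 23:14 UTC ≤ query < +∞
0·60 + 37 + 540 = 577 min
577 = 0·1440 + 577; 577 = 9·60 + 37 → 09:37, same day
→ 2021-12-07 09:37 TPC

2021-12-07 09:37 TPC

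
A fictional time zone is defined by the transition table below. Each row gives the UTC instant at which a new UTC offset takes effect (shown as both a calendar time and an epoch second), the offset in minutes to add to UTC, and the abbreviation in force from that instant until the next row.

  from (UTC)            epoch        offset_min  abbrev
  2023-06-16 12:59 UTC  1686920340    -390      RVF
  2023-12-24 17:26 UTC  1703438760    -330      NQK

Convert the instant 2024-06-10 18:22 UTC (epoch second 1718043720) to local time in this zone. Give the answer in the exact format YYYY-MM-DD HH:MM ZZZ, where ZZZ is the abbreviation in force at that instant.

2024-06-10 12:52 NQK

Query: 2024-06-10 18:22 UTC
Rule 2/2 (NQK, -05:30): 2023-12-24 17:26 UTC ≤ query < +∞
18·60 + 22 - 330 = 772 min
772 = 0·1440 + 772; 772 = 12·60 + 52 → 12:52, same day
→ 2024-06-10 12:52 NQK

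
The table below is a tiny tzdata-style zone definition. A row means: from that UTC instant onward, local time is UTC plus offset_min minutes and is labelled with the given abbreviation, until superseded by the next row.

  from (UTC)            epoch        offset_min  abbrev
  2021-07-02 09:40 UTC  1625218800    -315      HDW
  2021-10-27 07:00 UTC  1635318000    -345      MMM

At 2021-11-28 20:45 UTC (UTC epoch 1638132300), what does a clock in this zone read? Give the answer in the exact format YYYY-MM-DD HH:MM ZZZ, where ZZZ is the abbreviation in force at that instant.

2021-11-28 15:00 MMM

Query: 2021-11-28 20:45 UTC
Rule 2/2 (MMM, -05:45): 2021-10-27 07:00 UTC ≤ query < +∞
20·60 + 45 - 345 = 900 min
900 = 0·1440 + 900; 900 = 15·60 + 0 → 15:00, same day
→ 2021-11-28 15:00 MMM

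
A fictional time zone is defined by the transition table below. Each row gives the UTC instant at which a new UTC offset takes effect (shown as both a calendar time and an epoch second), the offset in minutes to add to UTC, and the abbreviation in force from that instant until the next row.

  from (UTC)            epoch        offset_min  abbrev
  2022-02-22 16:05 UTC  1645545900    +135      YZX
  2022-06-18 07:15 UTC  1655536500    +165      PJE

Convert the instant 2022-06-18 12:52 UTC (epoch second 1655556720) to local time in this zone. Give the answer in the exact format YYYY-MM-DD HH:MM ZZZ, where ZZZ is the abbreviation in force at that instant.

2022-06-18 15:37 PJE

Query: 2022-06-18 12:52 UTC
Rule 2/2 (PJE, +02:45): 2022-06-18 07:15 UTC ≤ query < +∞
12·60 + 52 + 165 = 937 min
937 = 0·1440 + 937; 937 = 15·60 + 37 → 15:37, same day
→ 2022-06-18 15:37 PJE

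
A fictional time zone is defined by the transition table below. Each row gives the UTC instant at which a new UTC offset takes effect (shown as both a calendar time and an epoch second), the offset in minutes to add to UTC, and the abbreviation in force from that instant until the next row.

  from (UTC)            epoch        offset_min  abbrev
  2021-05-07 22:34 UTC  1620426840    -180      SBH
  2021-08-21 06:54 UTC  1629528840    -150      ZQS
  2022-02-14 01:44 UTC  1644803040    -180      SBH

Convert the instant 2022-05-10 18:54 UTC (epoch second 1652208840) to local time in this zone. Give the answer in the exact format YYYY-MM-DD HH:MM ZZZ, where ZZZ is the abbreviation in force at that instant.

Query: 2022-05-10 18:54 UTC
Rule 3/3 (SBH, -03:00): 2022-02-14 01:44 UTC ≤ query < +∞
18·60 + 54 - 180 = 954 min
954 = 0·1440 + 954; 954 = 15·60 + 54 → 15:54, same day
→ 2022-05-10 15:54 SBH

2022-05-10 15:54 SBH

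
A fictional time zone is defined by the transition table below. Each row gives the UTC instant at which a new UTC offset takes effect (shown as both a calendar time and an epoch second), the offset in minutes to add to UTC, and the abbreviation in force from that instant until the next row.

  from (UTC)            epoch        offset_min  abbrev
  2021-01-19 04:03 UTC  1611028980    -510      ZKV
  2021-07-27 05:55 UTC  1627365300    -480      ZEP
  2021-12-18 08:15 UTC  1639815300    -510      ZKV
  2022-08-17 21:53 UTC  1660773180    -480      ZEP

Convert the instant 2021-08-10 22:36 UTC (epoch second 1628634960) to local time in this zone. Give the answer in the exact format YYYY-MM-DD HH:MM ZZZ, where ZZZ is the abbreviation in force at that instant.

Query: 2021-08-10 22:36 UTC
Rule 2/4 (ZEP, -08:00): 2021-07-27 05:55 UTC ≤ query < 2021-12-18 08:15 UTC
22·60 + 36 - 480 = 876 min
876 = 0·1440 + 876; 876 = 14·60 + 36 → 14:36, same day
→ 2021-08-10 14:36 ZEP

2021-08-10 14:36 ZEP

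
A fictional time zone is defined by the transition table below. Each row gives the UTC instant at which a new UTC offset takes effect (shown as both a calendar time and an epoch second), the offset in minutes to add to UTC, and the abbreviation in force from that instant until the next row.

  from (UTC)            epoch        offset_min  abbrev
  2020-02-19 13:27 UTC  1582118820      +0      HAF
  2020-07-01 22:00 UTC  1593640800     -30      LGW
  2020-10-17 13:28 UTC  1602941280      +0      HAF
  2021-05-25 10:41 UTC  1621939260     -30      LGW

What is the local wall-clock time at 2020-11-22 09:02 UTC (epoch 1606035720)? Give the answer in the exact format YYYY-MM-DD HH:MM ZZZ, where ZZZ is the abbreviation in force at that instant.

2020-11-22 09:02 HAF

Query: 2020-11-22 09:02 UTC
Rule 3/4 (HAF, +00:00): 2020-10-17 13:28 UTC ≤ query < 2021-05-25 10:41 UTC
9·60 + 2 + 0 = 542 min
542 = 0·1440 + 542; 542 = 9·60 + 2 → 09:02, same day
→ 2020-11-22 09:02 HAF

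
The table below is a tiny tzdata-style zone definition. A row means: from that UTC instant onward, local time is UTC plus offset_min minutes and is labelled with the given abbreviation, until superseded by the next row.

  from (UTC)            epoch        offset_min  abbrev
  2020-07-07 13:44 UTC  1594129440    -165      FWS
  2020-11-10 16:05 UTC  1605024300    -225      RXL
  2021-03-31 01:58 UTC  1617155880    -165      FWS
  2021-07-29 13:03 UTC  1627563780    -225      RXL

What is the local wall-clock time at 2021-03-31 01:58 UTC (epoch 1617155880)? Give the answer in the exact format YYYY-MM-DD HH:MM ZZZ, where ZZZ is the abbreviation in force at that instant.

Query: 2021-03-31 01:58 UTC
Rule 3/4 (FWS, -02:45): 2021-03-31 01:58 UTC ≤ query < 2021-07-29 13:03 UTC
1·60 + 58 - 165 = -47 min
-47 = -1·1440 + 1393; 1393 = 23·60 + 13 → 23:13, 2021-03-31 - 1 day = 2021-03-30
→ 2021-03-30 23:13 FWS

2021-03-30 23:13 FWS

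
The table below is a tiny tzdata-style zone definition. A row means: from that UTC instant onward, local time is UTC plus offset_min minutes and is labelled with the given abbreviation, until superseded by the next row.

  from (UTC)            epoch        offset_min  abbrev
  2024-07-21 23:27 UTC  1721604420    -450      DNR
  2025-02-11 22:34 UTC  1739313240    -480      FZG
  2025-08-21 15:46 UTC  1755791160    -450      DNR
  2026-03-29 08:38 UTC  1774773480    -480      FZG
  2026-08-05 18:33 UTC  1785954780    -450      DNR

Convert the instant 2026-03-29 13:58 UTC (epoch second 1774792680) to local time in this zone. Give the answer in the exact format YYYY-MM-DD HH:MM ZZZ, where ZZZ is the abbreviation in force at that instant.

Query: 2026-03-29 13:58 UTC
Rule 4/5 (FZG, -08:00): 2026-03-29 08:38 UTC ≤ query < 2026-08-05 18:33 UTC
13·60 + 58 - 480 = 358 min
358 = 0·1440 + 358; 358 = 5·60 + 58 → 05:58, same day
→ 2026-03-29 05:58 FZG

2026-03-29 05:58 FZG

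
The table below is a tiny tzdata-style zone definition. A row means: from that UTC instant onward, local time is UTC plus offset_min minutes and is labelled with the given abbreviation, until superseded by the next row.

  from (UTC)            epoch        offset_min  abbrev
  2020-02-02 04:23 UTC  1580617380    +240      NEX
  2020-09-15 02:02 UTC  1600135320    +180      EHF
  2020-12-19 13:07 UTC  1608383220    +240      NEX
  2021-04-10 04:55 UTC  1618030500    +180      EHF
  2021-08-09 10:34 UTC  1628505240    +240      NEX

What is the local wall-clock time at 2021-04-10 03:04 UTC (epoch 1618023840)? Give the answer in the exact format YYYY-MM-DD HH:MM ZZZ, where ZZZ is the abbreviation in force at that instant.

Query: 2021-04-10 03:04 UTC
Rule 3/5 (NEX, +04:00): 2020-12-19 13:07 UTC ≤ query < 2021-04-10 04:55 UTC
3·60 + 4 + 240 = 424 min
424 = 0·1440 + 424; 424 = 7·60 + 4 → 07:04, same day
→ 2021-04-10 07:04 NEX

2021-04-10 07:04 NEX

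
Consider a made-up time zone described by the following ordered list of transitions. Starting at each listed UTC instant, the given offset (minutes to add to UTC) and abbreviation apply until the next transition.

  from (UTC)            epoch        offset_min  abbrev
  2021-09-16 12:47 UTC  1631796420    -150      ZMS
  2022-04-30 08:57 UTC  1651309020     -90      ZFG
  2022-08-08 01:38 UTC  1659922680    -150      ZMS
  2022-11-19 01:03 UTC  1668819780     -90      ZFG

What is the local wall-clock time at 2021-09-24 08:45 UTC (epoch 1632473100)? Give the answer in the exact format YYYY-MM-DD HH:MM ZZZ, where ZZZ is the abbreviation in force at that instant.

Query: 2021-09-24 08:45 UTC
Rule 1/4 (ZMS, -02:30): 2021-09-16 12:47 UTC ≤ query < 2022-04-30 08:57 UTC
8·60 + 45 - 150 = 375 min
375 = 0·1440 + 375; 375 = 6·60 + 15 → 06:15, same day
→ 2021-09-24 06:15 ZMS

2021-09-24 06:15 ZMS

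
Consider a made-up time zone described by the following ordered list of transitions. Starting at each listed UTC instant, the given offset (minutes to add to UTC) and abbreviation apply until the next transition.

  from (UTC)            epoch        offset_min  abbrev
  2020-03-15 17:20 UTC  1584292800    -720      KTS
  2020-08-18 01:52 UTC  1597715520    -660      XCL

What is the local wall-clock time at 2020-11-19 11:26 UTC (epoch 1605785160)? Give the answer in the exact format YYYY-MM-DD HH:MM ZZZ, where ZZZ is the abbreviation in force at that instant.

Query: 2020-11-19 11:26 UTC
Rule 2/2 (XCL, -11:00): 2020-08-18 01:52 UTC ≤ query < +∞
11·60 + 26 - 660 = 26 min
26 = 0·1440 + 26; 26 = 0·60 + 26 → 00:26, same day
→ 2020-11-19 00:26 XCL

2020-11-19 00:26 XCL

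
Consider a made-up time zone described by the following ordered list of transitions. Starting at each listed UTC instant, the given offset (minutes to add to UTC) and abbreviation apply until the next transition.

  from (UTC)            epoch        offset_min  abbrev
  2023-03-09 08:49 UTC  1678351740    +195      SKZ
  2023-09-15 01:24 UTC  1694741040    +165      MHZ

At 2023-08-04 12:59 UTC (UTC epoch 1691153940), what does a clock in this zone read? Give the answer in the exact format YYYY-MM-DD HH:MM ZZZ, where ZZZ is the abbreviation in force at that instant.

2023-08-04 16:14 SKZ

Query: 2023-08-04 12:59 UTC
Rule 1/2 (SKZ, +03:15): 2023-03-09 08:49 UTC ≤ query < 2023-09-15 01:24 UTC
12·60 + 59 + 195 = 974 min
974 = 0·1440 + 974; 974 = 16·60 + 14 → 16:14, same day
→ 2023-08-04 16:14 SKZ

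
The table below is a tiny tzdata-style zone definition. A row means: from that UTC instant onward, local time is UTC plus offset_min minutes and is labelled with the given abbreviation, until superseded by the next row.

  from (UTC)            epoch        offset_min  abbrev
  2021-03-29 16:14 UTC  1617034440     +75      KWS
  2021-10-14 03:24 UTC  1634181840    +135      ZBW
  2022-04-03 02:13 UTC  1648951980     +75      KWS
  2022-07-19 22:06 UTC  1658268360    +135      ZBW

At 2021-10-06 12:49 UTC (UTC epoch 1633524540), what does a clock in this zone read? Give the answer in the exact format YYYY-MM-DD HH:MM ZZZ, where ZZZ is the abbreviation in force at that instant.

Query: 2021-10-06 12:49 UTC
Rule 1/4 (KWS, +01:15): 2021-03-29 16:14 UTC ≤ query < 2021-10-14 03:24 UTC
12·60 + 49 + 75 = 844 min
844 = 0·1440 + 844; 844 = 14·60 + 4 → 14:04, same day
→ 2021-10-06 14:04 KWS

2021-10-06 14:04 KWS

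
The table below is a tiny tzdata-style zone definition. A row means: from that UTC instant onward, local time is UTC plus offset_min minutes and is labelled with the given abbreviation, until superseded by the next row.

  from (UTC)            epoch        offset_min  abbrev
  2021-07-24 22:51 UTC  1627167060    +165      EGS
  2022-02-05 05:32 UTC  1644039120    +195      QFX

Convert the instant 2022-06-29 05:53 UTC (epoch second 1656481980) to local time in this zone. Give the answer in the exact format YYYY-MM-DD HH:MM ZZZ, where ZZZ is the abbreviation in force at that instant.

Query: 2022-06-29 05:53 UTC
Rule 2/2 (QFX, +03:15): 2022-02-05 05:32 UTC ≤ query < +∞
5·60 + 53 + 195 = 548 min
548 = 0·1440 + 548; 548 = 9·60 + 8 → 09:08, same day
→ 2022-06-29 09:08 QFX

2022-06-29 09:08 QFX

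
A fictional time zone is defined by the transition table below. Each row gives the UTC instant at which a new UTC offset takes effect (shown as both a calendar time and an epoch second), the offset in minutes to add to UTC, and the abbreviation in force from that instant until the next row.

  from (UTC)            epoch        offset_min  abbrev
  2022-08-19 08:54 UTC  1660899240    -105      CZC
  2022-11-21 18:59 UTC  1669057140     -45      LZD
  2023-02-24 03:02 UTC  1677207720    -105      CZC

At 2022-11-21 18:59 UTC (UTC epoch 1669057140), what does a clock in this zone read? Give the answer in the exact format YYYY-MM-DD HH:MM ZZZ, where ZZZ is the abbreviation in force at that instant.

Query: 2022-11-21 18:59 UTC
Rule 2/3 (LZD, -00:45): 2022-11-21 18:59 UTC ≤ query < 2023-02-24 03:02 UTC
18·60 + 59 - 45 = 1094 min
1094 = 0·1440 + 1094; 1094 = 18·60 + 14 → 18:14, same day
→ 2022-11-21 18:14 LZD

2022-11-21 18:14 LZD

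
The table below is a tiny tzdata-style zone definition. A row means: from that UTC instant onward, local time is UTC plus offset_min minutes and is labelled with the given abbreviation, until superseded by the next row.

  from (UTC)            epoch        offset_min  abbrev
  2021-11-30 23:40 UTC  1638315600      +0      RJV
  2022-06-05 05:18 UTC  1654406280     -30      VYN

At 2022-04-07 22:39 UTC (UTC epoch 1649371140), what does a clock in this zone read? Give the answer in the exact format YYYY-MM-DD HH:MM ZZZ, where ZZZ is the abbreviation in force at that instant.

2022-04-07 22:39 RJV

Query: 2022-04-07 22:39 UTC
Rule 1/2 (RJV, +00:00): 2021-11-30 23:40 UTC ≤ query < 2022-06-05 05:18 UTC
22·60 + 39 + 0 = 1359 min
1359 = 0·1440 + 1359; 1359 = 22·60 + 39 → 22:39, same day
→ 2022-04-07 22:39 RJV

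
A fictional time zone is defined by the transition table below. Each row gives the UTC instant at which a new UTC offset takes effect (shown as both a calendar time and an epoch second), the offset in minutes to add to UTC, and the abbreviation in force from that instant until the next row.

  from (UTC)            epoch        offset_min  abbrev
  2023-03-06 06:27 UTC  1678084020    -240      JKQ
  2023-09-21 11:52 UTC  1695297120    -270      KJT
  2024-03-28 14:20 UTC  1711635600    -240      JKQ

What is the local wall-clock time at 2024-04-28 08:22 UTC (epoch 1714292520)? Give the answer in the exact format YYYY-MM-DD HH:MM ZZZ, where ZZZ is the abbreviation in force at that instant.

2024-04-28 04:22 JKQ

Query: 2024-04-28 08:22 UTC
Rule 3/3 (JKQ, -04:00): 2024-03-28 14:20 UTC ≤ query < +∞
8·60 + 22 - 240 = 262 min
262 = 0·1440 + 262; 262 = 4·60 + 22 → 04:22, same day
→ 2024-04-28 04:22 JKQ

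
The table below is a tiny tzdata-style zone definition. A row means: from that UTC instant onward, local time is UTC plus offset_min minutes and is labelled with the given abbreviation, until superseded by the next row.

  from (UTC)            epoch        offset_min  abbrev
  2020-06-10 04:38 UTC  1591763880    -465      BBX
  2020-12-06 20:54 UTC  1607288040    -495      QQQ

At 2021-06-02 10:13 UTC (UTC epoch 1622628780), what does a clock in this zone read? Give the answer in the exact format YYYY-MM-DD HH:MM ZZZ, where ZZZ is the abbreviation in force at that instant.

Query: 2021-06-02 10:13 UTC
Rule 2/2 (QQQ, -08:15): 2020-12-06 20:54 UTC ≤ query < +∞
10·60 + 13 - 495 = 118 min
118 = 0·1440 + 118; 118 = 1·60 + 58 → 01:58, same day
→ 2021-06-02 01:58 QQQ

2021-06-02 01:58 QQQ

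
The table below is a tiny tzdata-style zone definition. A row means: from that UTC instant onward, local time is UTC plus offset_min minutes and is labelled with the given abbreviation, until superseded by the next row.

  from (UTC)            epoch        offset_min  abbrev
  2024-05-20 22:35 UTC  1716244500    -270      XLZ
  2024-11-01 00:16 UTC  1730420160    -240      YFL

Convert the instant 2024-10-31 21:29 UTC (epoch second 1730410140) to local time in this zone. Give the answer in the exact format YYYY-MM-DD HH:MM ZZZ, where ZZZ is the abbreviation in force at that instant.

2024-10-31 16:59 XLZ

Query: 2024-10-31 21:29 UTC
Rule 1/2 (XLZ, -04:30): 2024-05-20 22:35 UTC ≤ query < 2024-11-01 00:16 UTC
21·60 + 29 - 270 = 1019 min
1019 = 0·1440 + 1019; 1019 = 16·60 + 59 → 16:59, same day
→ 2024-10-31 16:59 XLZ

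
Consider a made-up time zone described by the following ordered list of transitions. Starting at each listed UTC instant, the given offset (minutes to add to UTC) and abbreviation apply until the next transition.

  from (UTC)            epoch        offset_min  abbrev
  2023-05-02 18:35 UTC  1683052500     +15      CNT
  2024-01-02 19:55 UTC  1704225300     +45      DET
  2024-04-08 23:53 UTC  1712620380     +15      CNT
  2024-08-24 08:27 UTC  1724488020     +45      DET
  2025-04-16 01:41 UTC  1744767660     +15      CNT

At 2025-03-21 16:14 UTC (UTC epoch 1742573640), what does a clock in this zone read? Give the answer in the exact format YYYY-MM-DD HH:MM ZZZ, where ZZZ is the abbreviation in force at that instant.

2025-03-21 16:59 DET

Query: 2025-03-21 16:14 UTC
Rule 4/5 (DET, +00:45): 2024-08-24 08:27 UTC ≤ query < 2025-04-16 01:41 UTC
16·60 + 14 + 45 = 1019 min
1019 = 0·1440 + 1019; 1019 = 16·60 + 59 → 16:59, same day
→ 2025-03-21 16:59 DET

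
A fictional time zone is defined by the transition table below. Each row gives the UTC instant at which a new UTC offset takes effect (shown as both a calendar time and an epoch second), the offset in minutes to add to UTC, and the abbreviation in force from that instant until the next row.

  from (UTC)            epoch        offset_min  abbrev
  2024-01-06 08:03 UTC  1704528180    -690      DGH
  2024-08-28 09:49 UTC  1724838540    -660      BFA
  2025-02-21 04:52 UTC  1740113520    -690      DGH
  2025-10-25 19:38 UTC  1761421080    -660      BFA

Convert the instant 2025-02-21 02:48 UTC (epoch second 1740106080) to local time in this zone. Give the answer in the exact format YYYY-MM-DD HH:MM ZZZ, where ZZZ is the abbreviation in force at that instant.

Query: 2025-02-21 02:48 UTC
Rule 2/4 (BFA, -11:00): 2024-08-28 09:49 UTC ≤ query < 2025-02-21 04:52 UTC
2·60 + 48 - 660 = -492 min
-492 = -1·1440 + 948; 948 = 15·60 + 48 → 15:48, 2025-02-21 - 1 day = 2025-02-20
→ 2025-02-20 15:48 BFA

2025-02-20 15:48 BFA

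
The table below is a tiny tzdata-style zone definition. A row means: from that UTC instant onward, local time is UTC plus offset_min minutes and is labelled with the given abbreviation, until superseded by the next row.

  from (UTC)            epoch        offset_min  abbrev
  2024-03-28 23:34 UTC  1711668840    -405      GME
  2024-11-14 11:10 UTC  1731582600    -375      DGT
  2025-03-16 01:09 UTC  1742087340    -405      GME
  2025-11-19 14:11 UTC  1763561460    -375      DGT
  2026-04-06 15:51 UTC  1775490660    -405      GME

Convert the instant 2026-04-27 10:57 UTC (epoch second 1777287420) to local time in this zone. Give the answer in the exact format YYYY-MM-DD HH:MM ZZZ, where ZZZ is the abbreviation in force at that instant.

2026-04-27 04:12 GME

Query: 2026-04-27 10:57 UTC
Rule 5/5 (GME, -06:45): 2026-04-06 15:51 UTC ≤ query < +∞
10·60 + 57 - 405 = 252 min
252 = 0·1440 + 252; 252 = 4·60 + 12 → 04:12, same day
→ 2026-04-27 04:12 GME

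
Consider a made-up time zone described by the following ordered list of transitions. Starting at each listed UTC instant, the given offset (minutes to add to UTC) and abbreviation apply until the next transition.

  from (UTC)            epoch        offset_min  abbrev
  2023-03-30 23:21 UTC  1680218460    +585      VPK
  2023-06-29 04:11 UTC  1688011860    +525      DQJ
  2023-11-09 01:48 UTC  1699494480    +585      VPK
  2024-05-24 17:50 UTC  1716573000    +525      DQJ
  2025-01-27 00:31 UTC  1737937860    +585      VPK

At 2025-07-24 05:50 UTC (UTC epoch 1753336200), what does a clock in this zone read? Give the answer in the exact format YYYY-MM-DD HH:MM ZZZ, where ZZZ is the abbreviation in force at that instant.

2025-07-24 15:35 VPK

Query: 2025-07-24 05:50 UTC
Rule 5/5 (VPK, +09:45): 2025-01-27 00:31 UTC ≤ query < +∞
5·60 + 50 + 585 = 935 min
935 = 0·1440 + 935; 935 = 15·60 + 35 → 15:35, same day
→ 2025-07-24 15:35 VPK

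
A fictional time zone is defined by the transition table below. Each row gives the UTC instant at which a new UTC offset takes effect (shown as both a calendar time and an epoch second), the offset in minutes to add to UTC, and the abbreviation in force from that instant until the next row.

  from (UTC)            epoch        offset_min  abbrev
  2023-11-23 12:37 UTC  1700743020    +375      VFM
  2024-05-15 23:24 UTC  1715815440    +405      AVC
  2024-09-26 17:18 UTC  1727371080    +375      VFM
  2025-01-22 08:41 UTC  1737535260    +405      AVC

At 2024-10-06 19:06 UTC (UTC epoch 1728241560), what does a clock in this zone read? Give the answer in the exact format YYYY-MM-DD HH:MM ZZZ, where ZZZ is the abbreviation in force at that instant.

2024-10-07 01:21 VFM

Query: 2024-10-06 19:06 UTC
Rule 3/4 (VFM, +06:15): 2024-09-26 17:18 UTC ≤ query < 2025-01-22 08:41 UTC
19·60 + 6 + 375 = 1521 min
1521 = 1·1440 + 81; 81 = 1·60 + 21 → 01:21, 2024-10-06 + 1 day = 2024-10-07
→ 2024-10-07 01:21 VFM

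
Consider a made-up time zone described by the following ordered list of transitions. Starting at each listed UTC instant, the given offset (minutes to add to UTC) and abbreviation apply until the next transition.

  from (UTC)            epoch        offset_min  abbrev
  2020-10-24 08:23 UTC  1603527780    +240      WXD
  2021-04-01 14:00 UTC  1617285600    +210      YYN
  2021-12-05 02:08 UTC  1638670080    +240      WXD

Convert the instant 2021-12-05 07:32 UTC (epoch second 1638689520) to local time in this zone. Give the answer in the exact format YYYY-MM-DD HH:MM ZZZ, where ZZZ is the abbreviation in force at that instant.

2021-12-05 11:32 WXD

Query: 2021-12-05 07:32 UTC
Rule 3/3 (WXD, +04:00): 2021-12-05 02:08 UTC ≤ query < +∞
7·60 + 32 + 240 = 692 min
692 = 0·1440 + 692; 692 = 11·60 + 32 → 11:32, same day
→ 2021-12-05 11:32 WXD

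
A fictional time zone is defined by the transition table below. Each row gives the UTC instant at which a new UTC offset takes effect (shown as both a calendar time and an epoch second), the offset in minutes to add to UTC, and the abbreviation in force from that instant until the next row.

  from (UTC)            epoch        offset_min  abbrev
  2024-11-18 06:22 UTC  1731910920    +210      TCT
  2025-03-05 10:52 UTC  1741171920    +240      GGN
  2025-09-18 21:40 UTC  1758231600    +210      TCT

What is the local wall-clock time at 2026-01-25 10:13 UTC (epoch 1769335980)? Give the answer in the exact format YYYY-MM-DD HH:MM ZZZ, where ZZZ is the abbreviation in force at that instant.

2026-01-25 13:43 TCT

Query: 2026-01-25 10:13 UTC
Rule 3/3 (TCT, +03:30): 2025-09-18 21:40 UTC ≤ query < +∞
10·60 + 13 + 210 = 823 min
823 = 0·1440 + 823; 823 = 13·60 + 43 → 13:43, same day
→ 2026-01-25 13:43 TCT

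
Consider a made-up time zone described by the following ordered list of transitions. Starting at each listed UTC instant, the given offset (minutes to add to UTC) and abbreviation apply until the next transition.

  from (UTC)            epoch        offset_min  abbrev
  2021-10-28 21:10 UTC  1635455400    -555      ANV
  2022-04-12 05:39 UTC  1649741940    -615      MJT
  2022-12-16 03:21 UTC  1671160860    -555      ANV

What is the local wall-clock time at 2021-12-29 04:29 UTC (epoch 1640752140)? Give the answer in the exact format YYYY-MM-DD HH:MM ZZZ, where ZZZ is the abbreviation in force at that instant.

Query: 2021-12-29 04:29 UTC
Rule 1/3 (ANV, -09:15): 2021-10-28 21:10 UTC ≤ query < 2022-04-12 05:39 UTC
4·60 + 29 - 555 = -286 min
-286 = -1·1440 + 1154; 1154 = 19·60 + 14 → 19:14, 2021-12-29 - 1 day = 2021-12-28
→ 2021-12-28 19:14 ANV

2021-12-28 19:14 ANV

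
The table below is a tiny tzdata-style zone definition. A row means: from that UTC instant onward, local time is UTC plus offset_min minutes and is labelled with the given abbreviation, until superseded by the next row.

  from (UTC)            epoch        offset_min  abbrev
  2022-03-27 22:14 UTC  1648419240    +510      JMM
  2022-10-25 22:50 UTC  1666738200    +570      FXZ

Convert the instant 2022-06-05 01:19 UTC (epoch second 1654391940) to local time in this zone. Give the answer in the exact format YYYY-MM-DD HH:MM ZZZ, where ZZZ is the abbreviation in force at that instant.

2022-06-05 09:49 JMM

Query: 2022-06-05 01:19 UTC
Rule 1/2 (JMM, +08:30): 2022-03-27 22:14 UTC ≤ query < 2022-10-25 22:50 UTC
1·60 + 19 + 510 = 589 min
589 = 0·1440 + 589; 589 = 9·60 + 49 → 09:49, same day
→ 2022-06-05 09:49 JMM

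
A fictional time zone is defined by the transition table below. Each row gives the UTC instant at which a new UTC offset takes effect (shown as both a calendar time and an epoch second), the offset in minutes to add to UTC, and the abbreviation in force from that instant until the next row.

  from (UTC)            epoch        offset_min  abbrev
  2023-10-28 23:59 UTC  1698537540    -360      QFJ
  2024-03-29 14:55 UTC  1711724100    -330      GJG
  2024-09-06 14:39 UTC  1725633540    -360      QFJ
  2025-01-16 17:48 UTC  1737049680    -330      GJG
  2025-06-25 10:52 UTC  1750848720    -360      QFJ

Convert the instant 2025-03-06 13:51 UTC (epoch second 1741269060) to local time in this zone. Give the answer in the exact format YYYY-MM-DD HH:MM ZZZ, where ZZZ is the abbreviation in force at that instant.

2025-03-06 08:21 GJG

Query: 2025-03-06 13:51 UTC
Rule 4/5 (GJG, -05:30): 2025-01-16 17:48 UTC ≤ query < 2025-06-25 10:52 UTC
13·60 + 51 - 330 = 501 min
501 = 0·1440 + 501; 501 = 8·60 + 21 → 08:21, same day
→ 2025-03-06 08:21 GJG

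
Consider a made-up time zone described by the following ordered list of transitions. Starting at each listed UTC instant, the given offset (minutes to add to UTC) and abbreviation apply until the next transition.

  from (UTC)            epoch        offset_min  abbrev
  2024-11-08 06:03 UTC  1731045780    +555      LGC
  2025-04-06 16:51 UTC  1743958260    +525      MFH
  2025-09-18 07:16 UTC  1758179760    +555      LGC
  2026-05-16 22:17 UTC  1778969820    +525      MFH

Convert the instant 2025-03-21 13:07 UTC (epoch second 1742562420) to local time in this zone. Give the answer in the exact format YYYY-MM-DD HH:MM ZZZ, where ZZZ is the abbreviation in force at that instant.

2025-03-21 22:22 LGC

Query: 2025-03-21 13:07 UTC
Rule 1/4 (LGC, +09:15): 2024-11-08 06:03 UTC ≤ query < 2025-04-06 16:51 UTC
13·60 + 7 + 555 = 1342 min
1342 = 0·1440 + 1342; 1342 = 22·60 + 22 → 22:22, same day
→ 2025-03-21 22:22 LGC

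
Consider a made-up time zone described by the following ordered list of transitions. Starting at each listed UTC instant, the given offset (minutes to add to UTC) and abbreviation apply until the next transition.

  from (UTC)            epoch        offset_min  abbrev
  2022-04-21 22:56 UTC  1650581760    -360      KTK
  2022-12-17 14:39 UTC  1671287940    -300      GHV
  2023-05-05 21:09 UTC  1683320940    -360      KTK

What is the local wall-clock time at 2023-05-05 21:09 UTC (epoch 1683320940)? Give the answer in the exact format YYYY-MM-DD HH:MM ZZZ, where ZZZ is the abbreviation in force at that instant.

Query: 2023-05-05 21:09 UTC
Rule 3/3 (KTK, -06:00): 2023-05-05 21:09 UTC ≤ query < +∞
21·60 + 9 - 360 = 909 min
909 = 0·1440 + 909; 909 = 15·60 + 9 → 15:09, same day
→ 2023-05-05 15:09 KTK

2023-05-05 15:09 KTK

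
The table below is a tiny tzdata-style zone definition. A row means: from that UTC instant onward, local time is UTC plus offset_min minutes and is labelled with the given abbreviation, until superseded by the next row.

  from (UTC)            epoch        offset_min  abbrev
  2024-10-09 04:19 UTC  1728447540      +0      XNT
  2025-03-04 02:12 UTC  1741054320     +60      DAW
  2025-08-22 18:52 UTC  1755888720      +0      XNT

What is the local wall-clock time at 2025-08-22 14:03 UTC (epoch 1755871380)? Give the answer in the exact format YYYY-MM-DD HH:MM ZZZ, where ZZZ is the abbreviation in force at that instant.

Query: 2025-08-22 14:03 UTC
Rule 2/3 (DAW, +01:00): 2025-03-04 02:12 UTC ≤ query < 2025-08-22 18:52 UTC
14·60 + 3 + 60 = 903 min
903 = 0·1440 + 903; 903 = 15·60 + 3 → 15:03, same day
→ 2025-08-22 15:03 DAW

2025-08-22 15:03 DAW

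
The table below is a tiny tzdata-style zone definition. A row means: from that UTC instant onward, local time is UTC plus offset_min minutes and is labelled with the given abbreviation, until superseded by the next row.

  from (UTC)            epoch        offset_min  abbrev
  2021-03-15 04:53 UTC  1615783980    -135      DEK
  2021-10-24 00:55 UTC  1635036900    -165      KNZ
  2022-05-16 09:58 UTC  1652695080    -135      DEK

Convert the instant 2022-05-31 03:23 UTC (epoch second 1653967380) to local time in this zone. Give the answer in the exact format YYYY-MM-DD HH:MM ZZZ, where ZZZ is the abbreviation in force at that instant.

Query: 2022-05-31 03:23 UTC
Rule 3/3 (DEK, -02:15): 2022-05-16 09:58 UTC ≤ query < +∞
3·60 + 23 - 135 = 68 min
68 = 0·1440 + 68; 68 = 1·60 + 8 → 01:08, same day
→ 2022-05-31 01:08 DEK

2022-05-31 01:08 DEK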